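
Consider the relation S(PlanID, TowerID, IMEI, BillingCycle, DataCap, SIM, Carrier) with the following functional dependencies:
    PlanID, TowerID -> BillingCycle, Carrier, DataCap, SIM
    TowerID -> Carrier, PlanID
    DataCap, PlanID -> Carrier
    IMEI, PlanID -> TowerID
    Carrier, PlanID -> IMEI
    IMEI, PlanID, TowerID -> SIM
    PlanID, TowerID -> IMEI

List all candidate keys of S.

{Carrier, PlanID}, {DataCap, PlanID}, {IMEI, PlanID}, {TowerID}

{TowerID}⁺ = {BillingCycle, Carrier, DataCap, IMEI, PlanID, SIM, TowerID} — all of the relation — so {TowerID} is a candidate key.
{Carrier, PlanID}⁺ = {BillingCycle, Carrier, DataCap, IMEI, PlanID, SIM, TowerID} — all of the relation — so {Carrier, PlanID} is a candidate key.
{DataCap, PlanID}⁺ = {BillingCycle, Carrier, DataCap, IMEI, PlanID, SIM, TowerID} — all of the relation — so {DataCap, PlanID} is a candidate key.
{IMEI, PlanID}⁺ = {BillingCycle, Carrier, DataCap, IMEI, PlanID, SIM, TowerID} — all of the relation — so {IMEI, PlanID} is a candidate key.
Any other superkey properly contains one of these, so there are no further candidate keys.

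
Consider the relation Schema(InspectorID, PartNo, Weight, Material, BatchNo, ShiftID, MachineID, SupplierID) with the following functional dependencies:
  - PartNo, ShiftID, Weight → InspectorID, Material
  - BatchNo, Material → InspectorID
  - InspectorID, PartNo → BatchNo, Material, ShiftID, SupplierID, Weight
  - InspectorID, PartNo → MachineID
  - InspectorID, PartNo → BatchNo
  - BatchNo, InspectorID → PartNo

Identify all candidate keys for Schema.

{BatchNo, InspectorID}, {BatchNo, Material}, {InspectorID, PartNo}, {PartNo, ShiftID, Weight}

Closure of {BatchNo, InspectorID} is {BatchNo, InspectorID, MachineID, Material, PartNo, ShiftID, SupplierID, Weight}, the whole schema; {BatchNo, InspectorID} is a candidate key.
Closure of {BatchNo, Material} is {BatchNo, InspectorID, MachineID, Material, PartNo, ShiftID, SupplierID, Weight}, the whole schema; {BatchNo, Material} is a candidate key.
Closure of {InspectorID, PartNo} is {BatchNo, InspectorID, MachineID, Material, PartNo, ShiftID, SupplierID, Weight}, the whole schema; {InspectorID, PartNo} is a candidate key.
Closure of {PartNo, ShiftID, Weight} is {BatchNo, InspectorID, MachineID, Material, PartNo, ShiftID, SupplierID, Weight}, the whole schema; {PartNo, ShiftID, Weight} is a candidate key.
Any other superkey properly contains one of these, so there are no further candidate keys.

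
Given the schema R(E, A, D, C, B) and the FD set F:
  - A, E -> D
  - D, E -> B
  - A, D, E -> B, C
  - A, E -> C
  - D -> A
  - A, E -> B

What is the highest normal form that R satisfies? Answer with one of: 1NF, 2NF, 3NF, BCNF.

3NF

Candidate keys: {A, E}, {D, E}. Prime attributes: {A, D, E}.
D -> A: {D}⁺ = {A, D}, which is not all of the attributes, so the left side is not a superkey — BCNF is violated.
But every attribute on its right side ({A}) is prime, and the same holds for every other non-superkey FD, so 3NF still holds.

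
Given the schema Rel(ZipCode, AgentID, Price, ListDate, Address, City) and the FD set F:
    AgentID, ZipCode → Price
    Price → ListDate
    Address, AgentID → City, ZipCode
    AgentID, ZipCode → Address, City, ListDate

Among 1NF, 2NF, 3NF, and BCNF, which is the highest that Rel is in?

Candidate keys: {Address, AgentID}, {AgentID, ZipCode}. Prime attributes: {Address, AgentID, ZipCode}.
Price → ListDate breaks BCNF: {Price}⁺ = {ListDate, Price}, so {Price} is not a superkey.
Price → ListDate has non-prime {ListDate} on the right and a non-superkey on the left, so 3NF fails.
Checking every proper subset of each key, none determines a non-prime attribute — 2NF is satisfied.

2NF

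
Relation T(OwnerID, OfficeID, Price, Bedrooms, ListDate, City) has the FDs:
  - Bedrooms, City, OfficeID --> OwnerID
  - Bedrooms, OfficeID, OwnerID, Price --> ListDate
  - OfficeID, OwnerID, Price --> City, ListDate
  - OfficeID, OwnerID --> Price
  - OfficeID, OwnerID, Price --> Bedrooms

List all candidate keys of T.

{Bedrooms, City, OfficeID}, {OfficeID, OwnerID}

No FD produces {OfficeID}, so it must be in every candidate key.
{OfficeID, OwnerID}⁺ = {Bedrooms, City, ListDate, OfficeID, OwnerID, Price} — all of the relation — so {OfficeID, OwnerID} is a candidate key.
{Bedrooms, City, OfficeID}⁺ = {Bedrooms, City, ListDate, OfficeID, OwnerID, Price} — all of the relation — so {Bedrooms, City, OfficeID} is a candidate key.
Any other superkey properly contains one of these, so there are no further candidate keys.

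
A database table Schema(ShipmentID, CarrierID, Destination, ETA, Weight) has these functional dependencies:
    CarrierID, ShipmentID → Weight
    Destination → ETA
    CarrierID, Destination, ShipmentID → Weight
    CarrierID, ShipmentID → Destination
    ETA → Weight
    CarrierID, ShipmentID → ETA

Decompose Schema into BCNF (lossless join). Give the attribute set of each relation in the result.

{CarrierID, Destination, ShipmentID}; {Destination, ETA}; {ETA, Weight}

Candidate key of the original relation: {CarrierID, ShipmentID}.
In {CarrierID, Destination, ETA, ShipmentID, Weight}, {Destination} is not a superkey ({Destination}⁺ restricted to this set is {Destination, ETA, Weight}), so split on Destination → ETA, Weight into {Destination, ETA, Weight} and {CarrierID, Destination, ShipmentID}.
In {Destination, ETA, Weight}, {ETA} is not a superkey ({ETA}⁺ restricted to this set is {ETA, Weight}), so split on ETA → Weight into {ETA, Weight} and {Destination, ETA}.
{ETA, Weight}: every determinant is a superkey — BCNF.
{Destination, ETA}: every determinant is a superkey — BCNF.
{CarrierID, Destination, ShipmentID}: every determinant is a superkey — BCNF.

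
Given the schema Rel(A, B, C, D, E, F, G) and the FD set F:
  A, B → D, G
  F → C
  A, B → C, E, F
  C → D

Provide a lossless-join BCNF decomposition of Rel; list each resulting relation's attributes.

{A, B, E, F, G}; {C, D}; {C, F}

Candidate key of the original relation: {A, B}.
Within {A, B, C, D, E, F, G}: {F}⁺ ∩ {A, B, C, D, E, F, G} = {C, D, F}, not the whole set, so F → C, D violates BCNF; decompose into {C, D, F} and {A, B, E, F, G}.
Within {C, D, F}: {C}⁺ ∩ {C, D, F} = {C, D}, not the whole set, so C → D violates BCNF; decompose into {C, D} and {C, F}.
{C, D}: every determinant is a superkey — BCNF.
{C, F}: every determinant is a superkey — BCNF.
{A, B, E, F, G}: every determinant is a superkey — BCNF.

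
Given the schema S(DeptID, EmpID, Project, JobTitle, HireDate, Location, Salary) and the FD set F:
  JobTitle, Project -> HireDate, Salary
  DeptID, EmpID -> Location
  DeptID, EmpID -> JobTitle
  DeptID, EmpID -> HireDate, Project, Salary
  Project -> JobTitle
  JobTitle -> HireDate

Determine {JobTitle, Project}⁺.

{HireDate, JobTitle, Project, Salary}

Start with {JobTitle, Project}.
JobTitle, Project -> HireDate, Salary applies; add {HireDate, Salary} → now {HireDate, JobTitle, Project, Salary}.
No further FD applies.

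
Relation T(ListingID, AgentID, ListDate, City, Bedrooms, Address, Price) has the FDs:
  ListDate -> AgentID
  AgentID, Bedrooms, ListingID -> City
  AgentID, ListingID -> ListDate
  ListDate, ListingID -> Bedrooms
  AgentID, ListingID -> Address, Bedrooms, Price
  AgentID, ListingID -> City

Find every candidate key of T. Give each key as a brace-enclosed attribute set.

{AgentID, ListingID}, {ListDate, ListingID}

Attributes never on any right-hand side: {ListingID} — every candidate key must contain it.
{AgentID, ListingID}⁺ = {Address, AgentID, Bedrooms, City, ListDate, ListingID, Price}, which is every attribute, so {AgentID, ListingID} is a candidate key.
{ListDate, ListingID}⁺ = {Address, AgentID, Bedrooms, City, ListDate, ListingID, Price}, which is every attribute, so {ListDate, ListingID} is a candidate key.
No proper subset of any of these is a key, and no other minimal superkey exists.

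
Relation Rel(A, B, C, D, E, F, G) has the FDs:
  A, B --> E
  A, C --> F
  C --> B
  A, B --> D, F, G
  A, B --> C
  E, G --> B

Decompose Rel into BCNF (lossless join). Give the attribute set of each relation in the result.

Candidate keys of the original relation: {A, B}, {A, C}, {A, E, G}.
In {A, B, C, D, E, F, G}, {C} is not a superkey ({C}⁺ restricted to this set is {B, C}), so split on C --> B into {B, C} and {A, C, D, E, F, G}.
{B, C} has no BCNF violation.
{A, C, D, E, F, G} has no BCNF violation.

{A, C, D, E, F, G}; {B, C}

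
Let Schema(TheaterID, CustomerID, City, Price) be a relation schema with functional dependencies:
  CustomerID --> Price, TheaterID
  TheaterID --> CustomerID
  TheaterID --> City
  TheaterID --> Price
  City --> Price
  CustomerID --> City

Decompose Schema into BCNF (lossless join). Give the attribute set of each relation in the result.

{City, CustomerID, TheaterID}; {City, Price}

Candidate keys of the original relation: {CustomerID}, {TheaterID}.
{City, CustomerID, Price, TheaterID}: {City} determines {City, Price} here but is not a superkey — split on City --> Price, giving {City, Price} and {City, CustomerID, TheaterID}.
{City, Price} has no BCNF violation.
{City, CustomerID, TheaterID} has no BCNF violation.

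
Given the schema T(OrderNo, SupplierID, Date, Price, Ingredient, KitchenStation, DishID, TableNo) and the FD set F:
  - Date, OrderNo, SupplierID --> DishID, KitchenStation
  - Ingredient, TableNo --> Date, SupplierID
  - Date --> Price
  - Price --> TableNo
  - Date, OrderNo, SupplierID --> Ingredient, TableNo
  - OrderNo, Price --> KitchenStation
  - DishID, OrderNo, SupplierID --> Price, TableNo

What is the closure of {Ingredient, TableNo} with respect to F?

Start with {Ingredient, TableNo}.
Ingredient, TableNo --> Date, SupplierID applies; add {Date, SupplierID} → now {Date, Ingredient, SupplierID, TableNo}.
Date --> Price applies; add {Price} → now {Date, Ingredient, Price, SupplierID, TableNo}.
No further FD applies.

{Date, Ingredient, Price, SupplierID, TableNo}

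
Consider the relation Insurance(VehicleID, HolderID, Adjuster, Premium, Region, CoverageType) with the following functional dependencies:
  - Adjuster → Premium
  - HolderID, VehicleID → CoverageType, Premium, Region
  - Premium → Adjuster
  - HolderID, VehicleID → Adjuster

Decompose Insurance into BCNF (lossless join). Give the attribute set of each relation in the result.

Candidate key of the original relation: {HolderID, VehicleID}.
Within {Adjuster, CoverageType, HolderID, Premium, Region, VehicleID}: {Adjuster}⁺ ∩ {Adjuster, CoverageType, HolderID, Premium, Region, VehicleID} = {Adjuster, Premium}, not the whole set, so Adjuster → Premium violates BCNF; decompose into {Adjuster, Premium} and {Adjuster, CoverageType, HolderID, Region, VehicleID}.
{Adjuster, Premium} has no BCNF violation.
{Adjuster, CoverageType, HolderID, Region, VehicleID} has no BCNF violation.

{Adjuster, CoverageType, HolderID, Region, VehicleID}; {Adjuster, Premium}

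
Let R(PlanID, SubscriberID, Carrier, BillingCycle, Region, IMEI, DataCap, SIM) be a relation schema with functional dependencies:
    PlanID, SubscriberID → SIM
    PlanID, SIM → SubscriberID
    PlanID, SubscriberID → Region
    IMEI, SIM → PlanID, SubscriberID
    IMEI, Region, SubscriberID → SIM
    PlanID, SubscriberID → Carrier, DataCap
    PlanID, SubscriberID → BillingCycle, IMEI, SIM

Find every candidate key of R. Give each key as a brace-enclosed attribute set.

{IMEI, Region, SubscriberID}, {IMEI, SIM}, {PlanID, SIM}, {PlanID, SubscriberID}

Closure of {IMEI, SIM} is {BillingCycle, Carrier, DataCap, IMEI, PlanID, Region, SIM, SubscriberID}, the whole schema; {IMEI, SIM} is a candidate key.
Closure of {PlanID, SIM} is {BillingCycle, Carrier, DataCap, IMEI, PlanID, Region, SIM, SubscriberID}, the whole schema; {PlanID, SIM} is a candidate key.
Closure of {PlanID, SubscriberID} is {BillingCycle, Carrier, DataCap, IMEI, PlanID, Region, SIM, SubscriberID}, the whole schema; {PlanID, SubscriberID} is a candidate key.
Closure of {IMEI, Region, SubscriberID} is {BillingCycle, Carrier, DataCap, IMEI, PlanID, Region, SIM, SubscriberID}, the whole schema; {IMEI, Region, SubscriberID} is a candidate key.
No proper subset of any of these is a key, and no other minimal superkey exists.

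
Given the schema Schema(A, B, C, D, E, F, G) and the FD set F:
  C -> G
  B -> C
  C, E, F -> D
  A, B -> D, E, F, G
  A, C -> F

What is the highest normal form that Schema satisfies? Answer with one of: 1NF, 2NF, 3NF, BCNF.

1NF

Candidate key: {A, B}. Prime attributes: {A, B}.
For C -> G we have {C}⁺ = {C, G}; {C} is not a superkey, so BCNF fails.
C -> G has non-prime {G} on the right and a non-superkey on the left, so 3NF fails.
{B} is a proper subset of the key {A, B}, and {B}⁺ contains the non-prime attributes {C, G} — a partial dependency, so 2NF is violated.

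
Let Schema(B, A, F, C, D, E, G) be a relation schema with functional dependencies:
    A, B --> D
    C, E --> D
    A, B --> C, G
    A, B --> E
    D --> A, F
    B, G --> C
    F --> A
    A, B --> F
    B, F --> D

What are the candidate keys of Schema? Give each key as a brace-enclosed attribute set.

No FD produces {B}, so it must be in every candidate key.
{A, B}⁺ = {A, B, C, D, E, F, G} — all of the relation — so {A, B} is a candidate key.
{B, D}⁺ = {A, B, C, D, E, F, G} — all of the relation — so {B, D} is a candidate key.
{B, F}⁺ = {A, B, C, D, E, F, G} — all of the relation — so {B, F} is a candidate key.
{B, C, E}⁺ = {A, B, C, D, E, F, G} — all of the relation — so {B, C, E} is a candidate key.
{B, E, G}⁺ = {A, B, C, D, E, F, G} — all of the relation — so {B, E, G} is a candidate key.
Any other superkey properly contains one of these, so there are no further candidate keys.

{A, B}, {B, C, E}, {B, D}, {B, E, G}, {B, F}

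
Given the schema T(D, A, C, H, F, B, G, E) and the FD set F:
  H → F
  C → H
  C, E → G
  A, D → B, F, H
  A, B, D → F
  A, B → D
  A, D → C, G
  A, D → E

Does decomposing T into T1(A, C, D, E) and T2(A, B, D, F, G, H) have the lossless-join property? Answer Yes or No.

Common attributes: {A, D}; their closure is {A, B, C, D, E, F, G, H}.
T1 is contained in that closure, so T1 ∩ T2 → T1 holds and the join is lossless.

Yes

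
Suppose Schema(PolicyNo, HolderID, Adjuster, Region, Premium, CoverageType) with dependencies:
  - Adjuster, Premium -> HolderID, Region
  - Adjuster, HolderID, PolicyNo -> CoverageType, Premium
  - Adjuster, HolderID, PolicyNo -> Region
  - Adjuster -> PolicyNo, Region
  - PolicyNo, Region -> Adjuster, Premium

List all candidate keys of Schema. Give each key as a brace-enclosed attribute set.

{Adjuster}, {PolicyNo, Region}

{Adjuster}⁺ = {Adjuster, CoverageType, HolderID, PolicyNo, Premium, Region} — all of the relation — so {Adjuster} is a candidate key.
{PolicyNo, Region}⁺ = {Adjuster, CoverageType, HolderID, PolicyNo, Premium, Region} — all of the relation — so {PolicyNo, Region} is a candidate key.
These are minimal and exhaustive — every other superkey contains one of them.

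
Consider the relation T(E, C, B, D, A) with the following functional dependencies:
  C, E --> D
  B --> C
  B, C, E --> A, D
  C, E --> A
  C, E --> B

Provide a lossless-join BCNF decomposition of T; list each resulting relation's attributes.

{A, B, D, E}; {B, C}

Candidate keys of the original relation: {B, E}, {C, E}.
{A, B, C, D, E}: {B} determines {B, C} here but is not a superkey — split on B --> C, giving {B, C} and {A, B, D, E}.
{B, C} is in BCNF.
{A, B, D, E} is in BCNF.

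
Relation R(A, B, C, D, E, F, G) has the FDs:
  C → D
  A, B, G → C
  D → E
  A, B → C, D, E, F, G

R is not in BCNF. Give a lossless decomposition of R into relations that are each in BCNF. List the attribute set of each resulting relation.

{A, B, C, F, G}; {C, D}; {D, E}

Candidate key of the original relation: {A, B}.
Within {A, B, C, D, E, F, G}: {C}⁺ ∩ {A, B, C, D, E, F, G} = {C, D, E}, not the whole set, so C → D, E violates BCNF; decompose into {C, D, E} and {A, B, C, F, G}.
Within {C, D, E}: {D}⁺ ∩ {C, D, E} = {D, E}, not the whole set, so D → E violates BCNF; decompose into {D, E} and {C, D}.
{D, E}: every determinant is a superkey — BCNF.
{C, D}: every determinant is a superkey — BCNF.
{A, B, C, F, G}: every determinant is a superkey — BCNF.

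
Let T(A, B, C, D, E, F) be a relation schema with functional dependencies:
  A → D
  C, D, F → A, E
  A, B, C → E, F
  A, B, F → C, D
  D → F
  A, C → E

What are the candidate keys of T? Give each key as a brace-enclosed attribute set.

{A, B}, {B, C, D}

{B} never appears on the right of any FD, so every key must include it.
{A, B}⁺ = {A, B, C, D, E, F}, which is every attribute, so {A, B} is a candidate key.
{B, C, D}⁺ = {A, B, C, D, E, F}, which is every attribute, so {B, C, D} is a candidate key.
Any other superkey properly contains one of these, so there are no further candidate keys.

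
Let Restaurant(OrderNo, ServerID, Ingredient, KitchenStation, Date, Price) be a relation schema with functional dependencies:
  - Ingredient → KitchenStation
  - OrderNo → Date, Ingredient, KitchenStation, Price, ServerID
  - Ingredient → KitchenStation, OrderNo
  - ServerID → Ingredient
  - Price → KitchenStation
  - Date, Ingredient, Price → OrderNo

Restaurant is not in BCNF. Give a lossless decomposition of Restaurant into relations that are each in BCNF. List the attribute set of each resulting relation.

{Date, Ingredient, OrderNo, Price, ServerID}; {KitchenStation, Price}

Candidate keys of the original relation: {Ingredient}, {OrderNo}, {ServerID}.
{Date, Ingredient, KitchenStation, OrderNo, Price, ServerID}: {Price} determines {KitchenStation, Price} here but is not a superkey — split on Price → KitchenStation, giving {KitchenStation, Price} and {Date, Ingredient, OrderNo, Price, ServerID}.
{KitchenStation, Price}: every determinant is a superkey — BCNF.
{Date, Ingredient, OrderNo, Price, ServerID}: every determinant is a superkey — BCNF.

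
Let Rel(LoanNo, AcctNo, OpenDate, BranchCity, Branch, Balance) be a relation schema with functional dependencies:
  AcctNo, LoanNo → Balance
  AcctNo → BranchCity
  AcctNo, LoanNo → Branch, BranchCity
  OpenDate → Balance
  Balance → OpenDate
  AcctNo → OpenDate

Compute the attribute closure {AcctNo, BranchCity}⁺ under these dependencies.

{AcctNo, Balance, BranchCity, OpenDate}

Start with {AcctNo, BranchCity}.
AcctNo → OpenDate applies; add {OpenDate} → now {AcctNo, BranchCity, OpenDate}.
OpenDate → Balance applies; add {Balance} → now {AcctNo, Balance, BranchCity, OpenDate}.
No further FD applies.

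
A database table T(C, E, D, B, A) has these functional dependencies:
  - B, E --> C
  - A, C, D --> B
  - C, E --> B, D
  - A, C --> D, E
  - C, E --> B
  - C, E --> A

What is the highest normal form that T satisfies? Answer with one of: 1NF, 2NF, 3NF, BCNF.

Candidate keys: {A, C}, {B, E}, {C, E}. Prime attributes: {A, B, C, E}.
The left-hand side of every FD is a superkey, so BCNF is satisfied.

BCNF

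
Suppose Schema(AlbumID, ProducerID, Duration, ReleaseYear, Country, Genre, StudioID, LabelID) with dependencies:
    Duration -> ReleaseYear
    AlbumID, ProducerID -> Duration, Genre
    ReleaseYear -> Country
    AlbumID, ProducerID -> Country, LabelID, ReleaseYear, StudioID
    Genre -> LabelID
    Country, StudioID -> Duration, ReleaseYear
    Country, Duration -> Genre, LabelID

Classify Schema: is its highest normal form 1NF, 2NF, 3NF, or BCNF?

Candidate key: {AlbumID, ProducerID}. Prime attributes: {AlbumID, ProducerID}.
Duration -> ReleaseYear breaks BCNF: {Duration}⁺ = {Country, Duration, Genre, LabelID, ReleaseYear}, so {Duration} is not a superkey.
Because {ReleaseYear} is non-prime and the left side of Duration -> ReleaseYear is not a superkey, the relation is not in 3NF.
Checking every proper subset of each key, none determines a non-prime attribute — 2NF is satisfied.

2NF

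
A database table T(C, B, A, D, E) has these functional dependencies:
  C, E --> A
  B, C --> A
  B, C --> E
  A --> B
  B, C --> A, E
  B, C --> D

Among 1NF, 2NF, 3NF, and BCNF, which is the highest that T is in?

3NF

Candidate keys: {A, C}, {B, C}, {C, E}. Prime attributes: {A, B, C, E}.
A --> B breaks BCNF: {A}⁺ = {A, B}, so {A} is not a superkey.
But every attribute on its right side ({B}) is prime, and the same holds for every other non-superkey FD, so 3NF still holds.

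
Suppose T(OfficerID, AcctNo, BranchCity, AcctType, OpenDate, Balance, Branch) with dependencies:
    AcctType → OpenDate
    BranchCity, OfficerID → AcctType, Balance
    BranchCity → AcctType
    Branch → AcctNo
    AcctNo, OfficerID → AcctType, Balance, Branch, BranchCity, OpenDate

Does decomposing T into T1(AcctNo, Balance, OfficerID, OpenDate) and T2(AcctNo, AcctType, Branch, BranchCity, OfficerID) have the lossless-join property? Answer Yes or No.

The shared attributes are {AcctNo, OfficerID} and {AcctNo, OfficerID}⁺ = {AcctNo, AcctType, Balance, Branch, BranchCity, OfficerID, OpenDate}.
T1 is contained in that closure, so T1 ∩ T2 → T1 holds and the join is lossless.

Yes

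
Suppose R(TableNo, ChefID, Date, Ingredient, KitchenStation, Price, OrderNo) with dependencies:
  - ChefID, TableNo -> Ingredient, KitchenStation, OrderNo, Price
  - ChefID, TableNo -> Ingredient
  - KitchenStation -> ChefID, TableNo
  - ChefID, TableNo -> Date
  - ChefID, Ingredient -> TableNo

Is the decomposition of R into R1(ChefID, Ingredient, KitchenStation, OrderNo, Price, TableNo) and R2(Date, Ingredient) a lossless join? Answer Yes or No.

The shared attributes are {Ingredient} and {Ingredient}⁺ = {Ingredient}.
The closure covers neither R1 nor R2 entirely; the join is not lossless.

No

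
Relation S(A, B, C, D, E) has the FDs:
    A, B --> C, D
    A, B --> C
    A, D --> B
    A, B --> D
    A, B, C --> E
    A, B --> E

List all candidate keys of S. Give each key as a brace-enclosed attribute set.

{A, B}, {A, D}

{A} never appears on the right of any FD, so every key must include it.
{A, B}⁺ = {A, B, C, D, E} — all of the relation — so {A, B} is a candidate key.
{A, D}⁺ = {A, B, C, D, E} — all of the relation — so {A, D} is a candidate key.
No proper subset of any of these is a key, and no other minimal superkey exists.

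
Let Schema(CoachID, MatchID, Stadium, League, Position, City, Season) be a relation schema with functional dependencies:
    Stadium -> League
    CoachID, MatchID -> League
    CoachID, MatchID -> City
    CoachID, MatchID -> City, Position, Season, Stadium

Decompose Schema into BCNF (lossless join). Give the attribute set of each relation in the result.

Candidate key of the original relation: {CoachID, MatchID}.
In {City, CoachID, League, MatchID, Position, Season, Stadium}, {Stadium} is not a superkey ({Stadium}⁺ restricted to this set is {League, Stadium}), so split on Stadium -> League into {League, Stadium} and {City, CoachID, MatchID, Position, Season, Stadium}.
{League, Stadium} is in BCNF.
{City, CoachID, MatchID, Position, Season, Stadium} is in BCNF.

{City, CoachID, MatchID, Position, Season, Stadium}; {League, Stadium}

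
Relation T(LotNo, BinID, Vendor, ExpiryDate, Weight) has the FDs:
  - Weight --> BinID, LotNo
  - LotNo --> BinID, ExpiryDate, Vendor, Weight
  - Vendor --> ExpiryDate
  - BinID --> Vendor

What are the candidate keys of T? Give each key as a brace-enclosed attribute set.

{LotNo}, {Weight}

{LotNo} is a candidate key since {LotNo}⁺ = {BinID, ExpiryDate, LotNo, Vendor, Weight} covers every attribute.
{Weight} is a candidate key since {Weight}⁺ = {BinID, ExpiryDate, LotNo, Vendor, Weight} covers every attribute.
Any other superkey properly contains one of these, so there are no further candidate keys.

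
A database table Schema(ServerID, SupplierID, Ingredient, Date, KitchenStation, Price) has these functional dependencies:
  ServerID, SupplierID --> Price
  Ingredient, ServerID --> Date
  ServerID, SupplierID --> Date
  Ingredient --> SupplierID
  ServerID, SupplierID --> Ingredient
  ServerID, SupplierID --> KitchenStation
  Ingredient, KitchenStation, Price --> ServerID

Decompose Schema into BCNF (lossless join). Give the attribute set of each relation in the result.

Candidate keys of the original relation: {Ingredient, KitchenStation, Price}, {Ingredient, ServerID}, {ServerID, SupplierID}.
{Date, Ingredient, KitchenStation, Price, ServerID, SupplierID}: {Ingredient} determines {Ingredient, SupplierID} here but is not a superkey — split on Ingredient --> SupplierID, giving {Ingredient, SupplierID} and {Date, Ingredient, KitchenStation, Price, ServerID}.
{Ingredient, SupplierID} is in BCNF.
{Date, Ingredient, KitchenStation, Price, ServerID} is in BCNF.

{Date, Ingredient, KitchenStation, Price, ServerID}; {Ingredient, SupplierID}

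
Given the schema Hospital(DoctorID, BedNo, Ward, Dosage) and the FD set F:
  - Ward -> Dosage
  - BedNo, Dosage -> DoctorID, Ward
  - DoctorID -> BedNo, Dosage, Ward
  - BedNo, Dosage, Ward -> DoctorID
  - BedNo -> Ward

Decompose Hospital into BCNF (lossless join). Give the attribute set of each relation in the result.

Candidate keys of the original relation: {BedNo}, {DoctorID}.
Within {BedNo, DoctorID, Dosage, Ward}: {Ward}⁺ ∩ {BedNo, DoctorID, Dosage, Ward} = {Dosage, Ward}, not the whole set, so Ward -> Dosage violates BCNF; decompose into {Dosage, Ward} and {BedNo, DoctorID, Ward}.
{Dosage, Ward} is in BCNF.
{BedNo, DoctorID, Ward} is in BCNF.

{BedNo, DoctorID, Ward}; {Dosage, Ward}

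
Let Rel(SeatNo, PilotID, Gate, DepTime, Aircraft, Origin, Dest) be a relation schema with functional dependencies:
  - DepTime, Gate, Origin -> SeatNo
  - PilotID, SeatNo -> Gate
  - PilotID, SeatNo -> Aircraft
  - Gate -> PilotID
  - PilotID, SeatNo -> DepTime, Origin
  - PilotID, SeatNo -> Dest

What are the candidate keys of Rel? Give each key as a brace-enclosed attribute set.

{DepTime, Gate, Origin}, {Gate, SeatNo}, {PilotID, SeatNo}

Closure of {Gate, SeatNo} is {Aircraft, DepTime, Dest, Gate, Origin, PilotID, SeatNo}, the whole schema; {Gate, SeatNo} is a candidate key.
Closure of {PilotID, SeatNo} is {Aircraft, DepTime, Dest, Gate, Origin, PilotID, SeatNo}, the whole schema; {PilotID, SeatNo} is a candidate key.
Closure of {DepTime, Gate, Origin} is {Aircraft, DepTime, Dest, Gate, Origin, PilotID, SeatNo}, the whole schema; {DepTime, Gate, Origin} is a candidate key.
Any other superkey properly contains one of these, so there are no further candidate keys.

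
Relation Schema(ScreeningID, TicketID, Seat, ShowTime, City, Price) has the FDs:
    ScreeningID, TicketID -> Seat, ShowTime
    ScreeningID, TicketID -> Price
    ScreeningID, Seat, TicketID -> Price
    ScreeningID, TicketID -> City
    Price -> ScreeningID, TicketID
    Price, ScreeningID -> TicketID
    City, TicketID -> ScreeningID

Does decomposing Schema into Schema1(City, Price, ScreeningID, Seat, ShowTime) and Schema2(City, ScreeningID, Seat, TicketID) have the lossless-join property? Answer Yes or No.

No

Schema1 ∩ Schema2 = {City, ScreeningID, Seat}; its closure under F is {City, ScreeningID, Seat}.
Neither Schema1 nor Schema2 is contained in that closure, so the decomposition is lossy.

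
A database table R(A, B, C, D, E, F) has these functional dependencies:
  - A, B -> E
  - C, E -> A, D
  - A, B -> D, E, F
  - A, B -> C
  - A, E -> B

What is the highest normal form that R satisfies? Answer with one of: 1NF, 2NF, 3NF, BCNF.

BCNF

Candidate keys: {A, B}, {A, E}, {C, E}. Prime attributes: {A, B, C, E}.
Every FD has a superkey on the left, so the relation is in BCNF.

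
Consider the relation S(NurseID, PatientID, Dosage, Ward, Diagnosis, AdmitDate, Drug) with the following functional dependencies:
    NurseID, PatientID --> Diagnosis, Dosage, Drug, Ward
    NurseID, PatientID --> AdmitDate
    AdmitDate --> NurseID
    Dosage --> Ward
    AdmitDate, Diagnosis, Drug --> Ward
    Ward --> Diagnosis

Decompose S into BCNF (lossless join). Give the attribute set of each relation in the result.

{AdmitDate, Dosage, Drug, PatientID}; {AdmitDate, NurseID}; {Diagnosis, Ward}; {Dosage, Ward}

Candidate keys of the original relation: {AdmitDate, PatientID}, {NurseID, PatientID}.
{AdmitDate, Diagnosis, Dosage, Drug, NurseID, PatientID, Ward}: {AdmitDate} determines {AdmitDate, NurseID} here but is not a superkey — split on AdmitDate --> NurseID, giving {AdmitDate, NurseID} and {AdmitDate, Diagnosis, Dosage, Drug, PatientID, Ward}.
{AdmitDate, NurseID} is in BCNF.
{AdmitDate, Diagnosis, Dosage, Drug, PatientID, Ward}: {Dosage} determines {Diagnosis, Dosage, Ward} here but is not a superkey — split on Dosage --> Diagnosis, Ward, giving {Diagnosis, Dosage, Ward} and {AdmitDate, Dosage, Drug, PatientID}.
{Diagnosis, Dosage, Ward}: {Ward} determines {Diagnosis, Ward} here but is not a superkey — split on Ward --> Diagnosis, giving {Diagnosis, Ward} and {Dosage, Ward}.
{Diagnosis, Ward} is in BCNF.
{Dosage, Ward} is in BCNF.
{AdmitDate, Dosage, Drug, PatientID} is in BCNF.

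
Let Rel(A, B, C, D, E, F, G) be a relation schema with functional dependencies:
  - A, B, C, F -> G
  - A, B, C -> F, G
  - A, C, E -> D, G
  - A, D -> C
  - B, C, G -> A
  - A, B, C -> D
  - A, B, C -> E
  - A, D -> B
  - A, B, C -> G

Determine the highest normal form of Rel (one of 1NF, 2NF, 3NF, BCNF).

Candidate keys: {A, B, C}, {A, C, E}, {A, D}, {B, C, G}. Prime attributes: {A, B, C, D, E, G}.
The left-hand side of every FD is a superkey, so BCNF is satisfied.

BCNF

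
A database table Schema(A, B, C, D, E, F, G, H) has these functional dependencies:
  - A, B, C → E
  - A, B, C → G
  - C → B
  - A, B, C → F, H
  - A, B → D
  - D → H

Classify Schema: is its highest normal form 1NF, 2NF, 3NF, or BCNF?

Candidate key: {A, C}. Prime attributes: {A, C}.
For C → B we have {C}⁺ = {B, C}; {C} is not a superkey, so BCNF fails.
C → B determines the non-prime attribute {B} from a non-superkey — 3NF is violated.
{C} is a proper subset of the key {A, C}, and {C}⁺ contains the non-prime attribute {B} — a partial dependency, so 2NF is violated.

1NF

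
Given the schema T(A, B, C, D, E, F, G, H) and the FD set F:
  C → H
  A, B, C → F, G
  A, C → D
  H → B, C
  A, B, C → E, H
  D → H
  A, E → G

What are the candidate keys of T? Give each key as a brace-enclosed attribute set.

{A} never appears on the right of any FD, so every key must include it.
{A, C}⁺ = {A, B, C, D, E, F, G, H}, which is every attribute, so {A, C} is a candidate key.
{A, D}⁺ = {A, B, C, D, E, F, G, H}, which is every attribute, so {A, D} is a candidate key.
{A, H}⁺ = {A, B, C, D, E, F, G, H}, which is every attribute, so {A, H} is a candidate key.
Any other superkey properly contains one of these, so there are no further candidate keys.

{A, C}, {A, D}, {A, H}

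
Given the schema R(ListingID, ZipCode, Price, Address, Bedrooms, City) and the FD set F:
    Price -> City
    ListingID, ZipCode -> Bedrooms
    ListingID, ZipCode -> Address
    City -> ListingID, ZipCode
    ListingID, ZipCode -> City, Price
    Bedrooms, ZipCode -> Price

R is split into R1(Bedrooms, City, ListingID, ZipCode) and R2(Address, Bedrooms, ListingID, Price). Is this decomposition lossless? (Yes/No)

The shared attributes are {Bedrooms, ListingID} and {Bedrooms, ListingID}⁺ = {Bedrooms, ListingID}.
R1 ⊄ {Bedrooms, ListingID} and R2 ⊄ {Bedrooms, ListingID}, so the split is lossy.

No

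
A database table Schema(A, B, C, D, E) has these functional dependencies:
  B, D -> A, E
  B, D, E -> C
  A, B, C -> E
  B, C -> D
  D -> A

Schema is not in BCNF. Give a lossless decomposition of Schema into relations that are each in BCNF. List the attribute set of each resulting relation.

{A, D}; {B, C, D, E}

Candidate keys of the original relation: {B, C}, {B, D}.
Within {A, B, C, D, E}: {D}⁺ ∩ {A, B, C, D, E} = {A, D}, not the whole set, so D -> A violates BCNF; decompose into {A, D} and {B, C, D, E}.
{A, D} is in BCNF.
{B, C, D, E} is in BCNF.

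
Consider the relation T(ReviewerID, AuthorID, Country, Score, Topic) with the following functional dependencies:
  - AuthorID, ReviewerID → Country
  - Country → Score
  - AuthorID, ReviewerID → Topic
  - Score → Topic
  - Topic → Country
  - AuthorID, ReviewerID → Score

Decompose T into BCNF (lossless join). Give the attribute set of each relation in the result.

{AuthorID, Country, ReviewerID}; {Country, Score, Topic}

Candidate key of the original relation: {AuthorID, ReviewerID}.
In {AuthorID, Country, ReviewerID, Score, Topic}, {Country} is not a superkey ({Country}⁺ restricted to this set is {Country, Score, Topic}), so split on Country → Score, Topic into {Country, Score, Topic} and {AuthorID, Country, ReviewerID}.
{Country, Score, Topic} is in BCNF.
{AuthorID, Country, ReviewerID} is in BCNF.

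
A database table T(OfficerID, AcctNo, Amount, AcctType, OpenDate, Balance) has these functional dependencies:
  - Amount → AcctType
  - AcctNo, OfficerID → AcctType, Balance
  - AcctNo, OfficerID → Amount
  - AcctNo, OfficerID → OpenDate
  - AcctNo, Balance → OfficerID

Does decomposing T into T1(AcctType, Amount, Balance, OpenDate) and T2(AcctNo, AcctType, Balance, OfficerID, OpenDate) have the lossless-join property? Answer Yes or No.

No

The shared attributes are {AcctType, Balance, OpenDate} and {AcctType, Balance, OpenDate}⁺ = {AcctType, Balance, OpenDate}.
T1 ⊄ {AcctType, Balance, OpenDate} and T2 ⊄ {AcctType, Balance, OpenDate}, so the split is lossy.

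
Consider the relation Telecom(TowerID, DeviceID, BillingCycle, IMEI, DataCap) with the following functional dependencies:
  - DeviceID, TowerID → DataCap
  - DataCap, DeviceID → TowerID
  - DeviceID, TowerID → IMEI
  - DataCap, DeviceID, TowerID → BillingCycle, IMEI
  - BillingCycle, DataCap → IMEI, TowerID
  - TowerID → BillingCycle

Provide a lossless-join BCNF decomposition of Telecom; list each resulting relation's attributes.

{BillingCycle, DataCap, DeviceID}; {BillingCycle, TowerID}; {DataCap, IMEI, TowerID}

Candidate keys of the original relation: {DataCap, DeviceID}, {DeviceID, TowerID}.
Within {BillingCycle, DataCap, DeviceID, IMEI, TowerID}: {BillingCycle, DataCap}⁺ ∩ {BillingCycle, DataCap, DeviceID, IMEI, TowerID} = {BillingCycle, DataCap, IMEI, TowerID}, not the whole set, so BillingCycle, DataCap → IMEI, TowerID violates BCNF; decompose into {BillingCycle, DataCap, IMEI, TowerID} and {BillingCycle, DataCap, DeviceID}.
Within {BillingCycle, DataCap, IMEI, TowerID}: {TowerID}⁺ ∩ {BillingCycle, DataCap, IMEI, TowerID} = {BillingCycle, TowerID}, not the whole set, so TowerID → BillingCycle violates BCNF; decompose into {BillingCycle, TowerID} and {DataCap, IMEI, TowerID}.
{BillingCycle, TowerID} is in BCNF.
{DataCap, IMEI, TowerID} is in BCNF.
{BillingCycle, DataCap, DeviceID} is in BCNF.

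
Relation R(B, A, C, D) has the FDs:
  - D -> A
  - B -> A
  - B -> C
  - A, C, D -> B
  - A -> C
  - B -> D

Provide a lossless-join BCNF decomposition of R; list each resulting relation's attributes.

Candidate keys of the original relation: {B}, {D}.
In {A, B, C, D}, {A} is not a superkey ({A}⁺ restricted to this set is {A, C}), so split on A -> C into {A, C} and {A, B, D}.
{A, C} is in BCNF.
{A, B, D} is in BCNF.

{A, B, D}; {A, C}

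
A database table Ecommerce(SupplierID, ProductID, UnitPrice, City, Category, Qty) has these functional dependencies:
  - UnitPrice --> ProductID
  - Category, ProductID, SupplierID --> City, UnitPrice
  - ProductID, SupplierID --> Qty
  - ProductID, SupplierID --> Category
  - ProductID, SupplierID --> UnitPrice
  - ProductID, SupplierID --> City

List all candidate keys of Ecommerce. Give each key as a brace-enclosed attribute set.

{ProductID, SupplierID}, {SupplierID, UnitPrice}

{SupplierID} never appears on the right of any FD, so every key must include it.
{ProductID, SupplierID}⁺ = {Category, City, ProductID, Qty, SupplierID, UnitPrice} — all of the relation — so {ProductID, SupplierID} is a candidate key.
{SupplierID, UnitPrice}⁺ = {Category, City, ProductID, Qty, SupplierID, UnitPrice} — all of the relation — so {SupplierID, UnitPrice} is a candidate key.
Any other superkey properly contains one of these, so there are no further candidate keys.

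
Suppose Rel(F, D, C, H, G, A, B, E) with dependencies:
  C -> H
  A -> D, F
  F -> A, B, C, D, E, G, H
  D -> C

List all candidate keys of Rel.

Closure of {A} is {A, B, C, D, E, F, G, H}, the whole schema; {A} is a candidate key.
Closure of {F} is {A, B, C, D, E, F, G, H}, the whole schema; {F} is a candidate key.
No proper subset of any of these is a key, and no other minimal superkey exists.

{A}, {F}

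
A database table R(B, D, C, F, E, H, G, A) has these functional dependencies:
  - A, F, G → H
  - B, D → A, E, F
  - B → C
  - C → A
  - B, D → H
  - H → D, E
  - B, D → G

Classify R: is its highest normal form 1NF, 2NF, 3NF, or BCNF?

Candidate keys: {B, D}, {B, F, G}, {B, H}. Prime attributes: {B, D, F, G, H}.
A, F, G → H breaks BCNF: {A, F, G}⁺ = {A, D, E, F, G, H}, so {A, F, G} is not a superkey.
Because {C} is non-prime and the left side of B → C is not a superkey, the relation is not in 3NF.
The proper key subset {B} of {B, D} determines non-prime {A, C}, so the relation is not even in 2NF.

1NF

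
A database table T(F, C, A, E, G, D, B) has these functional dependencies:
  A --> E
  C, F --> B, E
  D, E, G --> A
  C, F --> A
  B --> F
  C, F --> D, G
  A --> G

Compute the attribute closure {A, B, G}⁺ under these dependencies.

Start with {A, B, G}.
A --> E applies; add {E} → now {A, B, E, G}.
B --> F applies; add {F} → now {A, B, E, F, G}.
No further FD applies.

{A, B, E, F, G}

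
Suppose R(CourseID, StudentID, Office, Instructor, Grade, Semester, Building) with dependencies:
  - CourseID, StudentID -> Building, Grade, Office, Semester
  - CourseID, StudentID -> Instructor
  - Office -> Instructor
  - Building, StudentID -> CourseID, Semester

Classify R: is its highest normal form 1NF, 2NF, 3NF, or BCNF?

2NF

Candidate keys: {Building, StudentID}, {CourseID, StudentID}. Prime attributes: {Building, CourseID, StudentID}.
Office -> Instructor breaks BCNF: {Office}⁺ = {Instructor, Office}, so {Office} is not a superkey.
Office -> Instructor determines the non-prime attribute {Instructor} from a non-superkey — 3NF is violated.
No proper subset of a key has a non-prime attribute in its closure, so there is no partial dependency; 2NF holds.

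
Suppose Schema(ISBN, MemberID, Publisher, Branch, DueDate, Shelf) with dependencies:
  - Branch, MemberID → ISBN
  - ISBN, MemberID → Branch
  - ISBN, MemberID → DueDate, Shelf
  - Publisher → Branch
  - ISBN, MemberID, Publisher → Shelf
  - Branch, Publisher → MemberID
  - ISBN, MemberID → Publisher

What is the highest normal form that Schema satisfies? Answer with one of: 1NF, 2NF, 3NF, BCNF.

BCNF

Candidate keys: {Branch, MemberID}, {ISBN, MemberID}, {Publisher}. Prime attributes: {Branch, ISBN, MemberID, Publisher}.
Every FD has a superkey on the left, so the relation is in BCNF.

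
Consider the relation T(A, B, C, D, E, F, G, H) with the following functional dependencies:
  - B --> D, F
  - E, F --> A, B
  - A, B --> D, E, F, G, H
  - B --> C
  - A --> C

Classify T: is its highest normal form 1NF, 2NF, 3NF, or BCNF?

Candidate keys: {A, B}, {B, E}, {E, F}. Prime attributes: {A, B, E, F}.
B --> D, F breaks BCNF: {B}⁺ = {B, C, D, F}, so {B} is not a superkey.
Because {D} is non-prime and the left side of B --> D, F is not a superkey, the relation is not in 3NF.
The proper key subset {A} of {A, B} determines non-prime {C}, so the relation is not even in 2NF.

1NF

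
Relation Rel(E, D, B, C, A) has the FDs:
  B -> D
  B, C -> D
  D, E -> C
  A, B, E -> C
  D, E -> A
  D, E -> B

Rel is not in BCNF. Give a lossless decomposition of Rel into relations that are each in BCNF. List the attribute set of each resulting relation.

Candidate keys of the original relation: {B, E}, {D, E}.
{A, B, C, D, E}: {B} determines {B, D} here but is not a superkey — split on B -> D, giving {B, D} and {A, B, C, E}.
{B, D}: every determinant is a superkey — BCNF.
{A, B, C, E}: every determinant is a superkey — BCNF.

{A, B, C, E}; {B, D}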